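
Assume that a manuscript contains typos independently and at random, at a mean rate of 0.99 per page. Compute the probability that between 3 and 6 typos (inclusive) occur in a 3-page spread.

Over the interval, μ = 0.99 × 3 = 2.97 (a 3-page spread = 3 pages).
P(3 ≤ N ≤ 6) = Σ_{j=3}^{6} e^(−2.97) · 2.97^j/j! ≈ 0.5380.

0.5380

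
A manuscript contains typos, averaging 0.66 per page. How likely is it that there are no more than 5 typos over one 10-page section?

Over the interval, μ = 0.66 × 10 = 6.6 (a 10-page section = 10 pages).
P(N ≤ 5) = Σ_{j=0}^{5} e^(−μ) μ^j/j! ≈ 0.3547.

0.3547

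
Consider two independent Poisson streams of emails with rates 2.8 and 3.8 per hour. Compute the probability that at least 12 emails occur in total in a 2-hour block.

0.6668

Independent Poisson processes superpose: combined rate λ = 2.8 + 3.8 = 6.6 per hour.
Over the interval, μ = 6.6 × 2 = 13.2 (a 2-hour block = 2 hours).
P(N ≥ 12) = 1 − P(N ≤ 11) ≈ 0.6668.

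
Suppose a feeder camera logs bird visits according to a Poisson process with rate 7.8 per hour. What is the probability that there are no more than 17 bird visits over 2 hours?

0.6962

Over the interval, μ = 7.8 × 2 = 15.6 (2 hours).
P(N ≤ 17) = Σ_{j=0}^{17} e^(−μ) μ^j/j! ≈ 0.6962.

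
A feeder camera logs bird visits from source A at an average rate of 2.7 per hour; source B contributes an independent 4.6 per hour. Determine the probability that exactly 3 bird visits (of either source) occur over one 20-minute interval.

Independent Poisson processes superpose: combined rate λ = 2.7 + 4.6 = 7.3 per hour.
Over the interval, μ = 7.3 × 1/3 ≈ 2.43333 (a 20-minute interval = 1/3 hours).
P(N = 3) = e^(−2.43333) · 2.43333^3/3! ≈ 0.2107.

0.2107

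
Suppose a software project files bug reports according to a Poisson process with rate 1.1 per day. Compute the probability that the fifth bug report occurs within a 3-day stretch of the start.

Over the interval, μ = 1.1 × 3 = 3.3 (a 3-day stretch = 3 days).
The fifth arrival falls in the interval iff at least 5 events occur there: P(S_5 ≤ t) = P(N ≥ 5) = 1 − P(N ≤ 4) ≈ 0.2374.

0.2374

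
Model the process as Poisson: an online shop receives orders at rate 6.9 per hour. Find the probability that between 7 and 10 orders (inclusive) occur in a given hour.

With mean μ = 6.9 per hour,
P(7 ≤ N ≤ 10) = Σ_{j=7}^{10} e^(−6.9) · 6.9^j/j! ≈ 0.4437.

0.4437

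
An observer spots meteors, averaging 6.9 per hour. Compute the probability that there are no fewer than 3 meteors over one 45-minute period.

0.8893

Over the interval, μ = 6.9 × 0.75 = 5.175 (a 45-minute period = 0.75 hours).
P(N ≥ 3) = 1 − P(N ≤ 2) = 1 − Σ_{j=0}^{2} e^(−μ) μ^j/j! ≈ 0.8893.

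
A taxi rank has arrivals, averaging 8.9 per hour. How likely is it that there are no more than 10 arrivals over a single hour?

0.7178

With mean μ = 8.9 per hour,
P(N ≤ 10) = Σ_{j=0}^{10} e^(−μ) μ^j/j! ≈ 0.7178.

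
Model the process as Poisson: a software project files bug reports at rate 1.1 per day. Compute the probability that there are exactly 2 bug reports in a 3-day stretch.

0.2008

Over the interval, μ = 1.1 × 3 = 3.3 (a 3-day stretch = 3 days).
P(N = 2) = e^(−μ) μ^2/2! = e^(−3.3) · 3.3^2/2 ≈ 0.2008.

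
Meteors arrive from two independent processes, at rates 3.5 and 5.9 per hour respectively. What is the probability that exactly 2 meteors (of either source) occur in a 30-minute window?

Independent Poisson processes superpose: combined rate λ = 3.5 + 5.9 = 9.4 per hour.
Over the interval, μ = 9.4 × 0.5 = 4.7 (a 30-minute window = 0.5 hours).
P(N = 2) = e^(−4.7) · 4.7^2/2! ≈ 0.1005.

0.1005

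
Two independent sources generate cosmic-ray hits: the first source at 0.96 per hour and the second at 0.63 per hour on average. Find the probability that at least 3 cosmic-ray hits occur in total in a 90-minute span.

Independent Poisson processes superpose: combined rate λ = 0.96 + 0.63 = 1.59 per hour.
Over the interval, μ = 1.59 × 1.5 = 2.385 (a 90-minute span = 1.5 hours).
P(N ≥ 3) = 1 − P(N ≤ 2) ≈ 0.4264.

0.4264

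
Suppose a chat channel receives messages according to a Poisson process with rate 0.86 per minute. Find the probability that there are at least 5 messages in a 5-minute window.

Over the interval, μ = 0.86 × 5 = 4.3 (a 5-minute window = 5 minutes).
P(N ≥ 5) = 1 − P(N ≤ 4) = 1 − Σ_{j=0}^{4} e^(−μ) μ^j/j! ≈ 0.4296.

0.4296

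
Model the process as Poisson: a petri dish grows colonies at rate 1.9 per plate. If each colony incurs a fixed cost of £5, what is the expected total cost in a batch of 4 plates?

£38

E[N] = 1.9 × 4 = 7.6 (a batch of 4 plates = 4 plates); E[cost] = 7.6 × £5 = £38.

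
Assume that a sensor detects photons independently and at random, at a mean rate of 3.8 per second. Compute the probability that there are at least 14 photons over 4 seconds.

0.6556

Over the interval, μ = 3.8 × 4 = 15.2 (4 seconds).
P(N ≥ 14) = 1 − P(N ≤ 13) = 1 − Σ_{j=0}^{13} e^(−μ) μ^j/j! ≈ 0.6556.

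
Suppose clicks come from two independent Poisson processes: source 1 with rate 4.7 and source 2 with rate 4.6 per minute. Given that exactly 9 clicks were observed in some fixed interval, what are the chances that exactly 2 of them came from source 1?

0.0666

Given the total, each event is independently from source 1 with probability p = λ_1/(λ_1+λ_2) = 4.7/9.3 ≈ 0.5054.
So K ~ Binomial(9, 4.7/9.3): P(K = 2) = C(9,2) · (4.7/9.3)^2 · (4.6/9.3)^7 ≈ 0.0666.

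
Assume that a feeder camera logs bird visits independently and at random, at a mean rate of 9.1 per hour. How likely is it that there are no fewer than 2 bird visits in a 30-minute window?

Over the interval, μ = 9.1 × 0.5 = 4.55 (a 30-minute window = 0.5 hours).
P(N ≥ 2) = 1 − P(N ≤ 1) = 1 − Σ_{j=0}^{1} e^(−μ) μ^j/j! ≈ 0.9414.

0.9414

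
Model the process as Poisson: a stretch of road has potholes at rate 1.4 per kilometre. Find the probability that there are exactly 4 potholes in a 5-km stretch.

Over the interval, μ = 1.4 × 5 = 7 (a 5-km stretch = 5 kilometres).
P(N = 4) = e^(−μ) μ^4/4! = e^(−7) · 7^4/24 ≈ 0.0912.

0.0912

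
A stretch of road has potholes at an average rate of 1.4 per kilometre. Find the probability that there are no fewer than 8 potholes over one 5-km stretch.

Over the interval, μ = 1.4 × 5 = 7 (a 5-km stretch = 5 kilometres).
P(N ≥ 8) = 1 − P(N ≤ 7) = 1 − Σ_{j=0}^{7} e^(−μ) μ^j/j! ≈ 0.4013.

0.4013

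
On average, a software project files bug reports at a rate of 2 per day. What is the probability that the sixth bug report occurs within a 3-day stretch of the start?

0.5543

Over the interval, μ = 2 × 3 = 6 (a 3-day stretch = 3 days).
The sixth arrival falls in the interval iff at least 6 events occur there: P(S_6 ≤ t) = P(N ≥ 6) = 1 − P(N ≤ 5) ≈ 0.5543.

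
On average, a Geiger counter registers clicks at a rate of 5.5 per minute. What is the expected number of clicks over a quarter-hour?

E[N] = λt = 5.5 × 15 = 82.5 (a quarter-hour = 15 minutes).

82.5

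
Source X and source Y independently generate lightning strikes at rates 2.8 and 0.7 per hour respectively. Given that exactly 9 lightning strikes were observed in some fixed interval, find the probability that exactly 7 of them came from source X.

0.3020

Given the total, each event is independently from source X with probability p = λ_X/(λ_X+λ_Y) = 2.8/3.5 = 0.8000.
So K ~ Binomial(9, 2.8/3.5): P(K = 7) = C(9,7) · (2.8/3.5)^7 · (0.7/3.5)^2 ≈ 0.3020.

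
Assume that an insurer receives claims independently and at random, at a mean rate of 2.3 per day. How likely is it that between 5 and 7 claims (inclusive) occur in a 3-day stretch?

Over the interval, μ = 2.3 × 3 = 6.9 (a 3-day stretch = 3 days).
P(5 ≤ N ≤ 7) = Σ_{j=5}^{7} e^(−6.9) · 6.9^j/j! ≈ 0.4313.

0.4313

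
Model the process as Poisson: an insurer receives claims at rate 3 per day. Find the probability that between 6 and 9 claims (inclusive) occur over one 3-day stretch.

0.4717

Over the interval, μ = 3 × 3 = 9 (a 3-day stretch = 3 days).
P(6 ≤ N ≤ 9) = Σ_{j=6}^{9} e^(−9) · 9^j/j! ≈ 0.4717.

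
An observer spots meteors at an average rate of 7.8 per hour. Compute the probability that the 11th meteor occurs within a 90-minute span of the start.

0.6206

Over the interval, μ = 7.8 × 1.5 = 11.7 (a 90-minute span = 1.5 hours).
The 11th arrival falls in the interval iff at least 11 events occur there: P(S_11 ≤ t) = P(N ≥ 11) = 1 − P(N ≤ 10) ≈ 0.6206.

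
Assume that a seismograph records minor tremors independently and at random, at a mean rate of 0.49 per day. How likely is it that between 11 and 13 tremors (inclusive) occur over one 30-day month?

0.2587

Over the interval, μ = 0.49 × 30 = 14.7 (a 30-day month = 30 days).
P(11 ≤ N ≤ 13) = Σ_{j=11}^{13} e^(−14.7) · 14.7^j/j! ≈ 0.2587.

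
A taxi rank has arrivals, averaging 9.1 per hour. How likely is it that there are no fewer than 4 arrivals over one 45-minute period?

0.9086

Over the interval, μ = 9.1 × 0.75 = 6.825 (a 45-minute period = 0.75 hours).
P(N ≥ 4) = 1 − P(N ≤ 3) = 1 − Σ_{j=0}^{3} e^(−μ) μ^j/j! ≈ 0.9086.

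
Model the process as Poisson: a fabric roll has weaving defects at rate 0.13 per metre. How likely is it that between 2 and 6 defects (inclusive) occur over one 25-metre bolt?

0.7875

Over the interval, μ = 0.13 × 25 = 3.25 (a 25-metre bolt = 25 metres).
P(2 ≤ N ≤ 6) = Σ_{j=2}^{6} e^(−3.25) · 3.25^j/j! ≈ 0.7875.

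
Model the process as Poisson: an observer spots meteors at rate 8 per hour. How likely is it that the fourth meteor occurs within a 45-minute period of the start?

Over the interval, μ = 8 × 0.75 = 6 (a 45-minute period = 0.75 hours).
The fourth arrival falls in the interval iff at least 4 events occur there: P(S_4 ≤ t) = P(N ≥ 4) = 1 − P(N ≤ 3) ≈ 0.8488.

0.8488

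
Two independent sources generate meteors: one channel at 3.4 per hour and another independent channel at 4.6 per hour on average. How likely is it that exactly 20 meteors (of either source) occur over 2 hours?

Independent Poisson processes superpose: combined rate λ = 3.4 + 4.6 = 8 per hour.
Over the interval, μ = 8 × 2 = 16 (2 hours).
P(N = 20) = e^(−16) · 16^20/20! ≈ 0.0559.

0.0559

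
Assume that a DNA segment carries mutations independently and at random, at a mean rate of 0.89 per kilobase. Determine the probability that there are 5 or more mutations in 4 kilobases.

0.2859

Over the interval, μ = 0.89 × 4 = 3.56 (4 kilobases).
P(N ≥ 5) = 1 − P(N ≤ 4) = 1 − Σ_{j=0}^{4} e^(−μ) μ^j/j! ≈ 0.2859.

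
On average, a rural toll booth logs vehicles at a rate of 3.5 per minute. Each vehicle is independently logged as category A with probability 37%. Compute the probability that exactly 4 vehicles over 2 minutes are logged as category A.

Thinning: the vehicles that are logged as category A themselves form a Poisson process with rate 0.37 × 3.5 = 1.295 per minute.
Over the interval, μ = 1.295 × 2 = 2.59 (2 minutes).
P(N = 4) = e^(−2.59) · 2.59^4/4! ≈ 0.1407.

0.1407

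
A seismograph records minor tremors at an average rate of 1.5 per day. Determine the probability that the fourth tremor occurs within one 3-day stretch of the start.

Over the interval, μ = 1.5 × 3 = 4.5 (a 3-day stretch = 3 days).
The fourth arrival falls in the interval iff at least 4 events occur there: P(S_4 ≤ t) = P(N ≥ 4) = 1 − P(N ≤ 3) ≈ 0.6577.

0.6577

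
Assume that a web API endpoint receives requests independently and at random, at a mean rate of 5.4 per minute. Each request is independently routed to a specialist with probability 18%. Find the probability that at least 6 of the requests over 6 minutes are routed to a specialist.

Thinning: the requests that are routed to a specialist themselves form a Poisson process with rate 0.18 × 5.4 = 0.972 per minute.
Over the interval, μ = 0.972 × 6 = 5.832 (6 minutes).
P(N ≥ 6) = 1 − P(N ≤ 5) ≈ 0.5270.

0.5270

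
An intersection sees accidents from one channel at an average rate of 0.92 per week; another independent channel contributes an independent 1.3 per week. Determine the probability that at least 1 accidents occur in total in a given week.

0.8914

Independent Poisson processes superpose: combined rate λ = 0.92 + 1.3 = 2.22 per week.
So μ = 2.22.
P(N ≥ 1) = 1 − P(N ≤ 0) ≈ 0.8914.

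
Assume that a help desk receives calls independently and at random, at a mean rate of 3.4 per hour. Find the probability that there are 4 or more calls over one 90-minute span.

Over the interval, μ = 3.4 × 1.5 = 5.1 (a 90-minute span = 1.5 hours).
P(N ≥ 4) = 1 − P(N ≤ 3) = 1 − Σ_{j=0}^{3} e^(−μ) μ^j/j! ≈ 0.7487.

0.7487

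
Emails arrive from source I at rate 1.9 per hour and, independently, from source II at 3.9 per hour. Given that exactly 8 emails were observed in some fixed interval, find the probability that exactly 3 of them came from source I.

0.2706

Given the total, each event is independently from source I with probability p = λ_I/(λ_I+λ_II) = 1.9/5.8 ≈ 0.3276.
So K ~ Binomial(8, 1.9/5.8): P(K = 3) = C(8,3) · (1.9/5.8)^3 · (3.9/5.8)^5 ≈ 0.2706.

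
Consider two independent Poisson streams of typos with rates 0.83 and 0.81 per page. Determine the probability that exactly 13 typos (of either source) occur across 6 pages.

Independent Poisson processes superpose: combined rate λ = 0.83 + 0.81 = 1.64 per page.
Over the interval, μ = 1.64 × 6 = 9.84 (6 pages).
P(N = 13) = e^(−9.84) · 9.84^13/13! ≈ 0.0694.

0.0694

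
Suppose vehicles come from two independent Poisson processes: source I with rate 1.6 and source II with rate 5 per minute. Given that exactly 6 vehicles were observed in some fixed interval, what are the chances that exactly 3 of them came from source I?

0.1239

Given the total, each event is independently from source I with probability p = λ_I/(λ_I+λ_II) = 1.6/6.6 ≈ 0.2424.
So K ~ Binomial(6, 1.6/6.6): P(K = 3) = C(6,3) · (1.6/6.6)^3 · (5/6.6)^3 ≈ 0.1239.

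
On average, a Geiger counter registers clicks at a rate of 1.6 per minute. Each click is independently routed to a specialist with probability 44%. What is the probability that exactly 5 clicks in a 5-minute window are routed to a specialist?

0.1333

Thinning: the clicks that are routed to a specialist themselves form a Poisson process with rate 0.44 × 1.6 = 0.704 per minute.
Over the interval, μ = 0.704 × 5 = 3.52 (a 5-minute window = 5 minutes).
P(N = 5) = e^(−3.52) · 3.52^5/5! ≈ 0.1333.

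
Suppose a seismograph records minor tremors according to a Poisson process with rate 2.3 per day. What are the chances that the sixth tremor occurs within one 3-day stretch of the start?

0.6863

Over the interval, μ = 2.3 × 3 = 6.9 (a 3-day stretch = 3 days).
The sixth arrival falls in the interval iff at least 6 events occur there: P(S_6 ≤ t) = P(N ≥ 6) = 1 − P(N ≤ 5) ≈ 0.6863.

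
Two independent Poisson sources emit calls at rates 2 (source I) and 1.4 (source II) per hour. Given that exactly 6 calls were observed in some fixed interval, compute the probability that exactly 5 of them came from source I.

Given the total, each event is independently from source I with probability p = λ_I/(λ_I+λ_II) = 2/3.4 ≈ 0.5882.
So K ~ Binomial(6, 2/3.4): P(K = 5) = C(6,5) · (2/3.4)^5 · (1.4/3.4)^1 ≈ 0.1740.

0.1740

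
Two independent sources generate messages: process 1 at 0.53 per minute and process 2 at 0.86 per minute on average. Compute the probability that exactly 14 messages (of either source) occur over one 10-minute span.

0.1060

Independent Poisson processes superpose: combined rate λ = 0.53 + 0.86 = 1.39 per minute.
Over the interval, μ = 1.39 × 10 = 13.9 (a 10-minute span = 10 minutes).
P(N = 14) = e^(−13.9) · 13.9^14/14! ≈ 0.1060.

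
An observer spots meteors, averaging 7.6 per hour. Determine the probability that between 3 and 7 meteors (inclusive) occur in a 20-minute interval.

0.4601

Over the interval, μ = 7.6 × 1/3 ≈ 2.53333 (a 20-minute interval = 1/3 hours).
P(3 ≤ N ≤ 7) = Σ_{j=3}^{7} e^(−2.53333) · 2.53333^j/j! ≈ 0.4601.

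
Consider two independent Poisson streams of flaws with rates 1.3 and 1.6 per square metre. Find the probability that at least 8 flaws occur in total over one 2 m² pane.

0.2290

Independent Poisson processes superpose: combined rate λ = 1.3 + 1.6 = 2.9 per square metre.
Over the interval, μ = 2.9 × 2 = 5.8 (a 2 m² pane = 2 square metres).
P(N ≥ 8) = 1 − P(N ≤ 7) ≈ 0.2290.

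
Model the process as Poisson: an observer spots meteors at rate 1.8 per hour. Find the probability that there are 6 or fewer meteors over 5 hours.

0.2068

Over the interval, μ = 1.8 × 5 = 9 (5 hours).
P(N ≤ 6) = Σ_{j=0}^{6} e^(−μ) μ^j/j! ≈ 0.2068.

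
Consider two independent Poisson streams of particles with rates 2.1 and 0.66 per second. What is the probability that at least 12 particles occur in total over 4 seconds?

Independent Poisson processes superpose: combined rate λ = 2.1 + 0.66 = 2.76 per second.
Over the interval, μ = 2.76 × 4 = 11.04 (4 seconds).
P(N ≥ 12) = 1 − P(N ≤ 11) ≈ 0.4255.

0.4255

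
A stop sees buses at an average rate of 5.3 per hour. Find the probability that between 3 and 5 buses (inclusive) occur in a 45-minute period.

0.5472

Over the interval, μ = 5.3 × 0.75 = 3.975 (a 45-minute period = 0.75 hours).
P(3 ≤ N ≤ 5) = Σ_{j=3}^{5} e^(−3.975) · 3.975^j/j! ≈ 0.5472.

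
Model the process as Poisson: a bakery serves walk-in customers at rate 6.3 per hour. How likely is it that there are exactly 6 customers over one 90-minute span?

Over the interval, μ = 6.3 × 1.5 = 9.45 (a 90-minute span = 1.5 hours).
P(N = 6) = e^(−μ) μ^6/6! = e^(−9.45) · 9.45^6/720 ≈ 0.0778.

0.0778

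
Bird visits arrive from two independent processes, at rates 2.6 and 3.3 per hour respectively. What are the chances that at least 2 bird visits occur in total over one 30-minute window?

Independent Poisson processes superpose: combined rate λ = 2.6 + 3.3 = 5.9 per hour.
Over the interval, μ = 5.9 × 0.5 = 2.95 (a 30-minute window = 0.5 hours).
P(N ≥ 2) = 1 − P(N ≤ 1) ≈ 0.7933.

0.7933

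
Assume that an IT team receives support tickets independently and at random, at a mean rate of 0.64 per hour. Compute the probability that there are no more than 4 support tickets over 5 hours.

0.7806

Over the interval, μ = 0.64 × 5 = 3.2 (5 hours).
P(N ≤ 4) = Σ_{j=0}^{4} e^(−μ) μ^j/j! ≈ 0.7806.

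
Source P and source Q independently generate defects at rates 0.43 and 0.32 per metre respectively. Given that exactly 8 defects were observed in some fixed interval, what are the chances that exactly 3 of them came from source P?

Given the total, each event is independently from source P with probability p = λ_P/(λ_P+λ_Q) = 0.43/0.75 ≈ 0.5733.
So K ~ Binomial(8, 0.43/0.75): P(K = 3) = C(8,3) · (0.43/0.75)^3 · (0.32/0.75)^5 ≈ 0.1492.

0.1492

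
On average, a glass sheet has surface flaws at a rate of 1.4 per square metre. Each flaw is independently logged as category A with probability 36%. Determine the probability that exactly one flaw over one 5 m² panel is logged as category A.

0.2028

Thinning: the flaws that are logged as category A themselves form a Poisson process with rate 0.36 × 1.4 = 0.504 per square metre.
Over the interval, μ = 0.504 × 5 = 2.52 (a 5 m² panel = 5 square metres).
P(N = 1) = e^(−2.52) · 2.52^1/1! ≈ 0.2028.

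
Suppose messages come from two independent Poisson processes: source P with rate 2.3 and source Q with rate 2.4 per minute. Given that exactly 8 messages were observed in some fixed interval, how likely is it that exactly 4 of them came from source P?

Given the total, each event is independently from source P with probability p = λ_P/(λ_P+λ_Q) = 2.3/4.7 ≈ 0.4894.
So K ~ Binomial(8, 2.3/4.7): P(K = 4) = C(8,4) · (2.3/4.7)^4 · (2.4/4.7)^4 ≈ 0.2729.

0.2729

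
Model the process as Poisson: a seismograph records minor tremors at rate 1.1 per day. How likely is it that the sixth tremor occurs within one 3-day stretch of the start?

Over the interval, μ = 1.1 × 3 = 3.3 (a 3-day stretch = 3 days).
The sixth arrival falls in the interval iff at least 6 events occur there: P(S_6 ≤ t) = P(N ≥ 6) = 1 − P(N ≤ 5) ≈ 0.1171.

0.1171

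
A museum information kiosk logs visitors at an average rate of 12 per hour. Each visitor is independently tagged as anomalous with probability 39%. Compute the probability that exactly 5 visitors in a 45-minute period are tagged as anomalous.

0.1327

Thinning: the visitors that are tagged as anomalous themselves form a Poisson process with rate 0.39 × 12 = 4.68 per hour.
Over the interval, μ = 4.68 × 0.75 = 3.51 (a 45-minute period = 0.75 hours).
P(N = 5) = e^(−3.51) · 3.51^5/5! ≈ 0.1327.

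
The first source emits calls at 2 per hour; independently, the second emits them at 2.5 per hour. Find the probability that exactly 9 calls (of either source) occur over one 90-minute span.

0.0939

Independent Poisson processes superpose: combined rate λ = 2 + 2.5 = 4.5 per hour.
Over the interval, μ = 4.5 × 1.5 = 6.75 (a 90-minute span = 1.5 hours).
P(N = 9) = e^(−6.75) · 6.75^9/9! ≈ 0.0939.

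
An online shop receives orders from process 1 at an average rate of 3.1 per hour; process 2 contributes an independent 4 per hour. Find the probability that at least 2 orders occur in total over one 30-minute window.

0.8693

Independent Poisson processes superpose: combined rate λ = 3.1 + 4 = 7.1 per hour.
Over the interval, μ = 7.1 × 0.5 = 3.55 (a 30-minute window = 0.5 hours).
P(N ≥ 2) = 1 − P(N ≤ 1) ≈ 0.8693.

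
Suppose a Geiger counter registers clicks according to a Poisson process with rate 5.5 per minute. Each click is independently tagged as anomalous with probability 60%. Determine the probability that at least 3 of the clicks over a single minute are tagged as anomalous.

Thinning: the clicks that are tagged as anomalous themselves form a Poisson process with rate 0.6 × 5.5 = 3.3 per minute.
So μ = 3.3.
P(N ≥ 3) = 1 − P(N ≤ 2) ≈ 0.6406.

0.6406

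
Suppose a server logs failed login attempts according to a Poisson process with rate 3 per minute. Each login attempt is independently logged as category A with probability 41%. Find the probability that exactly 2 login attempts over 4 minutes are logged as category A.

Thinning: the login attempts that are logged as category A themselves form a Poisson process with rate 0.41 × 3 = 1.23 per minute.
Over the interval, μ = 1.23 × 4 = 4.92 (4 minutes).
P(N = 2) = e^(−4.92) · 4.92^2/2! ≈ 0.0883.

0.0883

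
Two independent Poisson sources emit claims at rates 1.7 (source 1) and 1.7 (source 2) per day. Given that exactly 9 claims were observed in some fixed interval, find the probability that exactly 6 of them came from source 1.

Given the total, each event is independently from source 1 with probability p = λ_1/(λ_1+λ_2) = 1.7/3.4 = 0.5000.
So K ~ Binomial(9, 1.7/3.4): P(K = 6) = C(9,6) · (1.7/3.4)^6 · (1.7/3.4)^3 ≈ 0.1641.

0.1641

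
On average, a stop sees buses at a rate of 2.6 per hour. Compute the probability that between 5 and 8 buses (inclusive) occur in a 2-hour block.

0.5119

Over the interval, μ = 2.6 × 2 = 5.2 (a 2-hour block = 2 hours).
P(5 ≤ N ≤ 8) = Σ_{j=5}^{8} e^(−5.2) · 5.2^j/j! ≈ 0.5119.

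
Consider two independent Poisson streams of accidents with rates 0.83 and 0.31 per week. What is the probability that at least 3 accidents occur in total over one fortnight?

0.3987

Independent Poisson processes superpose: combined rate λ = 0.83 + 0.31 = 1.14 per week.
Over the interval, μ = 1.14 × 2 = 2.28 (a fortnight = 2 weeks).
P(N ≥ 3) = 1 − P(N ≤ 2) ≈ 0.3987.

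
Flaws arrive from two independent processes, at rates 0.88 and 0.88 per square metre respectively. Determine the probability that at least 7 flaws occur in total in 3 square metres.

0.2798

Independent Poisson processes superpose: combined rate λ = 0.88 + 0.88 = 1.76 per square metre.
Over the interval, μ = 1.76 × 3 = 5.28 (3 square metres).
P(N ≥ 7) = 1 − P(N ≤ 6) ≈ 0.2798.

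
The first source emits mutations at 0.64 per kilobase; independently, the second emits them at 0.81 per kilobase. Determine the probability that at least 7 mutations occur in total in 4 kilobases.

0.3616

Independent Poisson processes superpose: combined rate λ = 0.64 + 0.81 = 1.45 per kilobase.
Over the interval, μ = 1.45 × 4 = 5.8 (4 kilobases).
P(N ≥ 7) = 1 − P(N ≤ 6) ≈ 0.3616.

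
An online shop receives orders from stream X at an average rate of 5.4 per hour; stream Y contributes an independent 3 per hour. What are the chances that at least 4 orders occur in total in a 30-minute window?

Independent Poisson processes superpose: combined rate λ = 5.4 + 3 = 8.4 per hour.
Over the interval, μ = 8.4 × 0.5 = 4.2 (a 30-minute window = 0.5 hours).
P(N ≥ 4) = 1 − P(N ≤ 3) ≈ 0.6046.

0.6046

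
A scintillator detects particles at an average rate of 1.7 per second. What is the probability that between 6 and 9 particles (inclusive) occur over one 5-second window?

0.5034

Over the interval, μ = 1.7 × 5 = 8.5 (a 5-second window = 5 seconds).
P(6 ≤ N ≤ 9) = Σ_{j=6}^{9} e^(−8.5) · 8.5^j/j! ≈ 0.5034.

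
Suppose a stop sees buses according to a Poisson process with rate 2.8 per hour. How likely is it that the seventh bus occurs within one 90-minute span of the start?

Over the interval, μ = 2.8 × 1.5 = 4.2 (a 90-minute span = 1.5 hours).
The seventh arrival falls in the interval iff at least 7 events occur there: P(S_7 ≤ t) = P(N ≥ 7) = 1 − P(N ≤ 6) ≈ 0.1325.

0.1325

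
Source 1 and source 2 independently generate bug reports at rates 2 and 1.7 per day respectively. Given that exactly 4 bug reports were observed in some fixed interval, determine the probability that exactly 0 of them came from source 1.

Given the total, each event is independently from source 1 with probability p = λ_1/(λ_1+λ_2) = 2/3.7 ≈ 0.5405.
So K ~ Binomial(4, 2/3.7): P(K = 0) = C(4,0) · (2/3.7)^0 · (1.7/3.7)^4 ≈ 0.0446.

0.0446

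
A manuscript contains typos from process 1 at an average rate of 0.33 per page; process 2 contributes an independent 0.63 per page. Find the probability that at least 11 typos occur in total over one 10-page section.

Independent Poisson processes superpose: combined rate λ = 0.33 + 0.63 = 0.96 per page.
Over the interval, μ = 0.96 × 10 = 9.6 (a 10-page section = 10 pages).
P(N ≥ 11) = 1 − P(N ≤ 10) ≈ 0.3671.

0.3671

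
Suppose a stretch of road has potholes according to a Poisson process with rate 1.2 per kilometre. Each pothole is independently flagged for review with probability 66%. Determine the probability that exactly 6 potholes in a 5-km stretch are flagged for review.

Thinning: the potholes that are flagged for review themselves form a Poisson process with rate 0.66 × 1.2 = 0.792 per kilometre.
Over the interval, μ = 0.792 × 5 = 3.96 (a 5-km stretch = 5 kilometres).
P(N = 6) = e^(−3.96) · 3.96^6/6! ≈ 0.1021.

0.1021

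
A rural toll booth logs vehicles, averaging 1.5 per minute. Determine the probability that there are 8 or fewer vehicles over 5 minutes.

0.6620

Over the interval, μ = 1.5 × 5 = 7.5 (5 minutes).
P(N ≤ 8) = Σ_{j=0}^{8} e^(−μ) μ^j/j! ≈ 0.6620.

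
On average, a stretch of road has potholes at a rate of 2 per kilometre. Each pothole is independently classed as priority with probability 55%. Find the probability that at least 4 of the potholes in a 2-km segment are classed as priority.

Thinning: the potholes that are classed as priority themselves form a Poisson process with rate 0.55 × 2 = 1.1 per kilometre.
Over the interval, μ = 1.1 × 2 = 2.2 (a 2-km segment = 2 kilometres).
P(N ≥ 4) = 1 − P(N ≤ 3) ≈ 0.1806.

0.1806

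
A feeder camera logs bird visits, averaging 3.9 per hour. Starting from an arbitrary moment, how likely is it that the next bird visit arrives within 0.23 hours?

Inter-arrival times are exponential with rate λ = 3.9 per hour.
P(T ≤ 0.23) = 1 − e^(−λt) = 1 − e^(−3.9 × 0.23) = 1 − e^(−0.897) ≈ 0.5922.

0.5922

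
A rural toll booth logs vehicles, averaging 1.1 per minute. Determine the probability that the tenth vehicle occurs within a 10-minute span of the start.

Over the interval, μ = 1.1 × 10 = 11 (a 10-minute span = 10 minutes).
The tenth arrival falls in the interval iff at least 10 events occur there: P(S_10 ≤ t) = P(N ≥ 10) = 1 − P(N ≤ 9) ≈ 0.6595.

0.6595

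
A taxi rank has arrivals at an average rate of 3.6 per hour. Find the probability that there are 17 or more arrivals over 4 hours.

Over the interval, μ = 3.6 × 4 = 14.4 (4 hours).
P(N ≥ 17) = 1 − P(N ≤ 16) = 1 − Σ_{j=0}^{16} e^(−μ) μ^j/j! ≈ 0.2796.

0.2796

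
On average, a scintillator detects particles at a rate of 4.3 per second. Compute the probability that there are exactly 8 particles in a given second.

With mean μ = 4.3 per second,
P(N = 8) = e^(−μ) μ^8/8! = e^(−4.3) · 4.3^8/40320 ≈ 0.0393.

0.0393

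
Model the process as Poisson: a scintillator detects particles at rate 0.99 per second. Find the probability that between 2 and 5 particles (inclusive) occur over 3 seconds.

Over the interval, μ = 0.99 × 3 = 2.97 (3 seconds).
P(2 ≤ N ≤ 5) = Σ_{j=2}^{5} e^(−2.97) · 2.97^j/j! ≈ 0.7154.

0.7154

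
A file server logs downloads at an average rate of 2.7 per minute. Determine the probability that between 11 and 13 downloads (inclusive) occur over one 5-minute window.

0.3070

Over the interval, μ = 2.7 × 5 = 13.5 (a 5-minute window = 5 minutes).
P(11 ≤ N ≤ 13) = Σ_{j=11}^{13} e^(−13.5) · 13.5^j/j! ≈ 0.3070.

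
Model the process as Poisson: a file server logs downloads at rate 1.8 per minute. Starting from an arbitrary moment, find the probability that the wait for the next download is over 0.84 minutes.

0.2205

The wait for the next event is exponential with rate λ = 1.8 per minute.
P(T > 0.84) = e^(−λt) = e^(−1.8 × 0.84) = e^(−1.512) ≈ 0.2205.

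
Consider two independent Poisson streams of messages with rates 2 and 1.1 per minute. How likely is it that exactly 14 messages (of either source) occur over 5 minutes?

Independent Poisson processes superpose: combined rate λ = 2 + 1.1 = 3.1 per minute.
Over the interval, μ = 3.1 × 5 = 15.5 (5 minutes).
P(N = 14) = e^(−15.5) · 15.5^14/14! ≈ 0.0983.

0.0983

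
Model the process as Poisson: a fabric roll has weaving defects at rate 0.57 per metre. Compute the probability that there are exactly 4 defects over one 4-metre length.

Over the interval, μ = 0.57 × 4 = 2.28 (a 4-metre length = 4 metres).
P(N = 4) = e^(−μ) μ^4/4! = e^(−2.28) · 2.28^4/24 ≈ 0.1152.

0.1152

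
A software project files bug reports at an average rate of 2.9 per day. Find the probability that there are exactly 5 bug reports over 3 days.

Over the interval, μ = 2.9 × 3 = 8.7 (3 days).
P(N = 5) = e^(−μ) μ^5/5! = e^(−8.7) · 8.7^5/120 ≈ 0.0692.

0.0692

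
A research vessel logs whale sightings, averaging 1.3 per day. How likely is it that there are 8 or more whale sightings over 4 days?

0.1551

Over the interval, μ = 1.3 × 4 = 5.2 (4 days).
P(N ≥ 8) = 1 − P(N ≤ 7) = 1 − Σ_{j=0}^{7} e^(−μ) μ^j/j! ≈ 0.1551.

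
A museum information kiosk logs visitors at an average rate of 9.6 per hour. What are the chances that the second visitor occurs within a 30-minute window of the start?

Over the interval, μ = 9.6 × 0.5 = 4.8 (a 30-minute window = 0.5 hours).
The second arrival falls in the interval iff at least 2 events occur there: P(S_2 ≤ t) = P(N ≥ 2) = 1 − P(N ≤ 1) ≈ 0.9523.

0.9523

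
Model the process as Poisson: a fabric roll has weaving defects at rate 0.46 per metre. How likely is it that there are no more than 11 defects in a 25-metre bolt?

Over the interval, μ = 0.46 × 25 = 11.5 (a 25-metre bolt = 25 metres).
P(N ≤ 11) = Σ_{j=0}^{11} e^(−μ) μ^j/j! ≈ 0.5198.

0.5198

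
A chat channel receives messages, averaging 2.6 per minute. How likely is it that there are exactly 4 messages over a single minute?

0.1414

With mean μ = 2.6 per minute,
P(N = 4) = e^(−μ) μ^4/4! = e^(−2.6) · 2.6^4/24 ≈ 0.1414.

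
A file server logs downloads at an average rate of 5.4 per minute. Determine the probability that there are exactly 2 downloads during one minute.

0.0659

With mean μ = 5.4 per minute,
P(N = 2) = e^(−μ) μ^2/2! = e^(−5.4) · 5.4^2/2 ≈ 0.0659.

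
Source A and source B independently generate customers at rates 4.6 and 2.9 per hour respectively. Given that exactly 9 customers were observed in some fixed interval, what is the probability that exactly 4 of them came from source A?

Given the total, each event is independently from source A with probability p = λ_A/(λ_A+λ_B) = 4.6/7.5 ≈ 0.6133.
So K ~ Binomial(9, 4.6/7.5): P(K = 4) = C(9,4) · (4.6/7.5)^4 · (2.9/7.5)^5 ≈ 0.1541.

0.1541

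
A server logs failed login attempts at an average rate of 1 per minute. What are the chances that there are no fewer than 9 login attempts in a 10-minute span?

Over the interval, μ = 1 × 10 = 10 (a 10-minute span = 10 minutes).
P(N ≥ 9) = 1 − P(N ≤ 8) = 1 − Σ_{j=0}^{8} e^(−μ) μ^j/j! ≈ 0.6672.

0.6672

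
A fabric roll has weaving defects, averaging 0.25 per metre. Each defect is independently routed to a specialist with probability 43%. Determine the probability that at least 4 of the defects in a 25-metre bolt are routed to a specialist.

Thinning: the defects that are routed to a specialist themselves form a Poisson process with rate 0.43 × 0.25 = 0.1075 per metre.
Over the interval, μ = 0.1075 × 25 = 2.6875 (a 25-metre bolt = 25 metres).
P(N ≥ 4) = 1 − P(N ≤ 3) ≈ 0.2832.

0.2832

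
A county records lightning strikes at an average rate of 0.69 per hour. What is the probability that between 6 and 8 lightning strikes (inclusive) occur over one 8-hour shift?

0.3672

Over the interval, μ = 0.69 × 8 = 5.52 (an 8-hour shift = 8 hours).
P(6 ≤ N ≤ 8) = Σ_{j=6}^{8} e^(−5.52) · 5.52^j/j! ≈ 0.3672.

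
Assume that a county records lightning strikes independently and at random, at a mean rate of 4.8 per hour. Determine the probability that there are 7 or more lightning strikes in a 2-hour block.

Over the interval, μ = 4.8 × 2 = 9.6 (a 2-hour block = 2 hours).
P(N ≥ 7) = 1 − P(N ≤ 6) = 1 − Σ_{j=0}^{6} e^(−μ) μ^j/j! ≈ 0.8426.

0.8426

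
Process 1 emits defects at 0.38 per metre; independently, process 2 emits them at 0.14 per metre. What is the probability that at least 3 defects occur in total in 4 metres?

Independent Poisson processes superpose: combined rate λ = 0.38 + 0.14 = 0.52 per metre.
Over the interval, μ = 0.52 × 4 = 2.08 (4 metres).
P(N ≥ 3) = 1 − P(N ≤ 2) ≈ 0.3450.

0.3450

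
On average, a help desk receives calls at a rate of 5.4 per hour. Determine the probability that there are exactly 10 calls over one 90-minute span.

Over the interval, μ = 5.4 × 1.5 = 8.1 (a 90-minute span = 1.5 hours).
P(N = 10) = e^(−μ) μ^10/10! = e^(−8.1) · 8.1^10/3628800 ≈ 0.1017.

0.1017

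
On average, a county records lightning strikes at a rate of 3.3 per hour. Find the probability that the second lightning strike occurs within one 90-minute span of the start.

Over the interval, μ = 3.3 × 1.5 = 4.95 (a 90-minute span = 1.5 hours).
The second arrival falls in the interval iff at least 2 events occur there: P(S_2 ≤ t) = P(N ≥ 2) = 1 − P(N ≤ 1) ≈ 0.9579.

0.9579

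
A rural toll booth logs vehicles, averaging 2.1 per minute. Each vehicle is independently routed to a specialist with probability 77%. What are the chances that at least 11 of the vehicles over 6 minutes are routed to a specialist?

0.3797

Thinning: the vehicles that are routed to a specialist themselves form a Poisson process with rate 0.77 × 2.1 = 1.617 per minute.
Over the interval, μ = 1.617 × 6 = 9.702 (6 minutes).
P(N ≥ 11) = 1 − P(N ≤ 10) ≈ 0.3797.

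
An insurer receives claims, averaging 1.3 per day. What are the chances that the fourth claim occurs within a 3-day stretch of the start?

0.5468

Over the interval, μ = 1.3 × 3 = 3.9 (a 3-day stretch = 3 days).
The fourth arrival falls in the interval iff at least 4 events occur there: P(S_4 ≤ t) = P(N ≥ 4) = 1 − P(N ≤ 3) ≈ 0.5468.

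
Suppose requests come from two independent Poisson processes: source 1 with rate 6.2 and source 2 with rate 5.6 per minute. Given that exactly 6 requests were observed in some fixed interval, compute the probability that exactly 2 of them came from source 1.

0.2101

Given the total, each event is independently from source 1 with probability p = λ_1/(λ_1+λ_2) = 6.2/11.8 ≈ 0.5254.
So K ~ Binomial(6, 6.2/11.8): P(K = 2) = C(6,2) · (6.2/11.8)^2 · (5.6/11.8)^4 ≈ 0.2101.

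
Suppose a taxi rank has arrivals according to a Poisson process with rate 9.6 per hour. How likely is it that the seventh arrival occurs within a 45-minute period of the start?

0.5796

Over the interval, μ = 9.6 × 0.75 = 7.2 (a 45-minute period = 0.75 hours).
The seventh arrival falls in the interval iff at least 7 events occur there: P(S_7 ≤ t) = P(N ≥ 7) = 1 − P(N ≤ 6) ≈ 0.5796.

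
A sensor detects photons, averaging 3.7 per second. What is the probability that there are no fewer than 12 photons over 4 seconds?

Over the interval, μ = 3.7 × 4 = 14.8 (4 seconds).
P(N ≥ 12) = 1 − P(N ≤ 11) = 1 − Σ_{j=0}^{11} e^(−μ) μ^j/j! ≈ 0.8016.

0.8016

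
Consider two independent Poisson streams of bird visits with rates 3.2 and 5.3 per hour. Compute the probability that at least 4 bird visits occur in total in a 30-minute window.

0.6138

Independent Poisson processes superpose: combined rate λ = 3.2 + 5.3 = 8.5 per hour.
Over the interval, μ = 8.5 × 0.5 = 4.25 (a 30-minute window = 0.5 hours).
P(N ≥ 4) = 1 − P(N ≤ 3) ≈ 0.6138.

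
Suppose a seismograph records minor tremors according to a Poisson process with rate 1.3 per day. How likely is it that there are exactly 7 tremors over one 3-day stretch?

Over the interval, μ = 1.3 × 3 = 3.9 (a 3-day stretch = 3 days).
P(N = 7) = e^(−μ) μ^7/7! = e^(−3.9) · 3.9^7/5040 ≈ 0.0551.

0.0551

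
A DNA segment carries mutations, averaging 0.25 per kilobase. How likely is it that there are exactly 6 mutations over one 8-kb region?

Over the interval, μ = 0.25 × 8 = 2 (an 8-kb region = 8 kilobases).
P(N = 6) = e^(−μ) μ^6/6! = e^(−2) · 2^6/720 ≈ 0.0120.

0.0120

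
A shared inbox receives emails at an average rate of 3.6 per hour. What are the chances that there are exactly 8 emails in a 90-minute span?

0.0810

Over the interval, μ = 3.6 × 1.5 = 5.4 (a 90-minute span = 1.5 hours).
P(N = 8) = e^(−μ) μ^8/8! = e^(−5.4) · 5.4^8/40320 ≈ 0.0810.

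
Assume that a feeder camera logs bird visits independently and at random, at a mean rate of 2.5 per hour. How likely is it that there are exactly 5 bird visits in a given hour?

With mean μ = 2.5 per hour,
P(N = 5) = e^(−μ) μ^5/5! = e^(−2.5) · 2.5^5/120 ≈ 0.0668.

0.0668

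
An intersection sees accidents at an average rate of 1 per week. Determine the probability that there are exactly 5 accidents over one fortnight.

0.0361

Over the interval, μ = 1 × 2 = 2 (a fortnight = 2 weeks).
P(N = 5) = e^(−μ) μ^5/5! = e^(−2) · 2^5/120 ≈ 0.0361.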